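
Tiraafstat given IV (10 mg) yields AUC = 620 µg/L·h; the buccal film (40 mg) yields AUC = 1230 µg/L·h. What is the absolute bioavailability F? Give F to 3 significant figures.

F = (AUC_ev / D_ev) / (AUC_iv / D_iv)
  = (1230/40) / (620/10)
  = 30.75 / 62 = 0.4960

F = 0.496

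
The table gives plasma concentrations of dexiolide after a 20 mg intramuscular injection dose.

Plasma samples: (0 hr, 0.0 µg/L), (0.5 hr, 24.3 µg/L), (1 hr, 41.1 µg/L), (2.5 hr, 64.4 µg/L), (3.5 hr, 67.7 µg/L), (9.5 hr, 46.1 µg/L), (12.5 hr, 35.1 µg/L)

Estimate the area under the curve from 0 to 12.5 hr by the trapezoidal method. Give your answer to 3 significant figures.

Trapezoidal AUC_0→12.5:
  [0→0.5]: (0.0+24.3)/2 × 0.5 = 6.075
  [0.5→1]: (24.3+41.1)/2 × 0.5 = 16.35
  [1→2.5]: (41.1+64.4)/2 × 1.5 = 79.125
  [2.5→3.5]: (64.4+67.7)/2 × 1 = 66.05
  [3.5→9.5]: (67.7+46.1)/2 × 6 = 341.4
  [9.5→12.5]: (46.1+35.1)/2 × 3 = 121.8
  Sum = 630.8 µg/L·hr

AUC = 631 µg/L·hr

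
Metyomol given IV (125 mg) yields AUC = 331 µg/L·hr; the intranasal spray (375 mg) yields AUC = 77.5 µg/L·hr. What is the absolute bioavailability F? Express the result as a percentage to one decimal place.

F = 7.8%

F = (AUC_ev / D_ev) / (AUC_iv / D_iv)
  = (77.5/375) / (331/125)
  = 0.206667 / 2.648 = 0.0780
  = 7.80%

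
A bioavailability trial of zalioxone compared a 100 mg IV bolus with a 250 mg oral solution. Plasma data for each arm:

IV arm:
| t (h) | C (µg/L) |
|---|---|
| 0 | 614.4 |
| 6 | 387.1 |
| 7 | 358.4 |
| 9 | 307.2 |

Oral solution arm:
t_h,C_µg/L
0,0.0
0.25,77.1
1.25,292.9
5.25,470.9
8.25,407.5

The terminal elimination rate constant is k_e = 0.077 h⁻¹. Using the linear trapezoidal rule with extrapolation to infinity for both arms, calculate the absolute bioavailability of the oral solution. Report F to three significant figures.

F = 0.415

Trapezoidal AUC_0→9 (IV):
  [0→6]: (614.4+387.1)/2 × 6 = 3004.5
  [6→7]: (387.1+358.4)/2 × 1 = 372.75
  [7→9]: (358.4+307.2)/2 × 2 = 665.6
  Sum = 4042.85 µg/L·h
IV tail: 307.2/0.077 = 3989.610; AUC_iv,0→∞ = 4042.85 + 3989.610 = 8032.46 µg/L·h
Trapezoidal AUC_0→8.25 (oral solution):
  [0→0.25]: (0.0+77.1)/2 × 0.25 = 9.6375
  [0.25→1.25]: (77.1+292.9)/2 × 1 = 185.0
  [1.25→5.25]: (292.9+470.9)/2 × 4 = 1527.6
  [5.25→8.25]: (470.9+407.5)/2 × 3 = 1317.6
  Sum = 3039.8375 µg/L·h
oral solution tail: 407.5/0.077 = 5292.208; AUC_ev,0→∞ = 3039.8375 + 5292.208 = 8332.0455 µg/L·h
F = (AUC_ev/D_ev)/(AUC_iv/D_iv) = (8332.0455/250)/(8032.46/100) = 33.328182/80.3246 = 0.4149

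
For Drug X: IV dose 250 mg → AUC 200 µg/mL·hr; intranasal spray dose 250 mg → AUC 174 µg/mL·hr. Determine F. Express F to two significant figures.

F = 0.87

F = (AUC_ev / D_ev) / (AUC_iv / D_iv)
  = (174/250) / (200/250)
  = 0.696 / 0.8 = 0.8700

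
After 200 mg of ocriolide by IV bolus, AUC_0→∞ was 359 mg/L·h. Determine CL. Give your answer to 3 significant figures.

CL = 0.557 L/h

CL = Dose_iv / AUC_0→∞
   = 200 / 359 = 0.557103 L/h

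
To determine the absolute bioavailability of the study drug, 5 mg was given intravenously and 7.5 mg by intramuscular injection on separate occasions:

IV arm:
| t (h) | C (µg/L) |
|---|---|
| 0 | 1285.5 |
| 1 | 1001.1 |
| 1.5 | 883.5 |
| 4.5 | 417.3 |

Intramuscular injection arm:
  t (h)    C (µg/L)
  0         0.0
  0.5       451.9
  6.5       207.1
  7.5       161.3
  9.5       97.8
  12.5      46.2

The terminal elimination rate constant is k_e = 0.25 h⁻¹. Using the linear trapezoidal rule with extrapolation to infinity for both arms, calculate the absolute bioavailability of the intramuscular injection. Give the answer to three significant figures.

Trapezoidal AUC_0→4.5 (IV):
  [0→1]: (1285.5+1001.1)/2 × 1 = 1143.3
  [1→1.5]: (1001.1+883.5)/2 × 0.5 = 471.15
  [1.5→4.5]: (883.5+417.3)/2 × 3 = 1951.2
  Sum = 3565.65 µg/L·h
IV tail: 417.3/0.25 = 1669.200; AUC_iv,0→∞ = 3565.65 + 1669.200 = 5234.85 µg/L·h
Trapezoidal AUC_0→12.5 (intramuscular injection):
  [0→0.5]: (0.0+451.9)/2 × 0.5 = 112.975
  [0.5→6.5]: (451.9+207.1)/2 × 6 = 1977.0
  [6.5→7.5]: (207.1+161.3)/2 × 1 = 184.2
  [7.5→9.5]: (161.3+97.8)/2 × 2 = 259.1
  [9.5→12.5]: (97.8+46.2)/2 × 3 = 216.0
  Sum = 2749.275 µg/L·h
intramuscular injection tail: 46.2/0.25 = 184.800; AUC_ev,0→∞ = 2749.275 + 184.800 = 2934.075 µg/L·h
F = (AUC_ev/D_ev)/(AUC_iv/D_iv) = (2934.075/7.5)/(5234.85/5) = 391.21/1046.97 = 0.3737

F = 0.374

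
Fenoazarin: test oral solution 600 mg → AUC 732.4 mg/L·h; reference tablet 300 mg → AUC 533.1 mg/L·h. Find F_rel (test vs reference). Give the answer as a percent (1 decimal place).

F_rel = (AUC_test/D_test) / (AUC_ref/D_ref)
      = (732.4/600) / (533.1/300)
      = 1.22067 / 1.777 = 0.6869 = 68.69%

F_rel = 68.7%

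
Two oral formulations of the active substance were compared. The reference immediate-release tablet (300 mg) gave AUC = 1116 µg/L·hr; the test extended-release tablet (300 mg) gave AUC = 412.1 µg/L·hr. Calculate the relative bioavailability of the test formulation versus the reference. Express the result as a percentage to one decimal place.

F_rel = 36.9%

F_rel = (AUC_test/D_test) / (AUC_ref/D_ref)
      = (412.1/300) / (1116/300)
      = 1.37367 / 3.72 = 0.3693 = 36.93%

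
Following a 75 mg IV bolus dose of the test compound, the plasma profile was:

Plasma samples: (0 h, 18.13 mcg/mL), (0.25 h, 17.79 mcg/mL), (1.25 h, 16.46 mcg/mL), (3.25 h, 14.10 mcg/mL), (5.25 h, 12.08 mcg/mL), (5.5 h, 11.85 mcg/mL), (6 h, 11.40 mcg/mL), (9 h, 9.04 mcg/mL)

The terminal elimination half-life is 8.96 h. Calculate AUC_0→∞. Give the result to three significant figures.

Trapezoidal AUC_0→9:
  [0→0.25]: (18.13+17.79)/2 × 0.25 = 4.49
  [0.25→1.25]: (17.79+16.46)/2 × 1 = 17.125
  [1.25→3.25]: (16.46+14.10)/2 × 2 = 30.56
  [3.25→5.25]: (14.10+12.08)/2 × 2 = 26.18
  [5.25→5.5]: (12.08+11.85)/2 × 0.25 = 2.99125
  [5.5→6]: (11.85+11.40)/2 × 0.5 = 5.8125
  [6→9]: (11.40+9.04)/2 × 3 = 30.66
  Sum = 117.81875 mcg/mL·h
k_e = ln2 / t½ = 0.693147 / 8.96 = 0.0774 h^-1
Extrapolated tail: C_last / k_e = 9.04 / 0.0774 = 116.796
AUC_0→∞ = 117.81875 + 116.796 = 234.61475 mcg/mL·h

AUC = 235 mcg/mL·h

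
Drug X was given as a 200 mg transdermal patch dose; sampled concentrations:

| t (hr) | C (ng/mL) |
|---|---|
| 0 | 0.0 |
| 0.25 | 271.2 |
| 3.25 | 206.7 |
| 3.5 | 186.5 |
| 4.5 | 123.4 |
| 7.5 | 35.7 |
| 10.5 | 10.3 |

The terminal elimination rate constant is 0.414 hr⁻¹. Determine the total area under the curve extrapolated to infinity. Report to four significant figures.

AUC = 1287 ng/mL·hr

Trapezoidal AUC_0→10.5:
  [0→0.25]: (0.0+271.2)/2 × 0.25 = 33.9
  [0.25→3.25]: (271.2+206.7)/2 × 3 = 716.85
  [3.25→3.5]: (206.7+186.5)/2 × 0.25 = 49.15
  [3.5→4.5]: (186.5+123.4)/2 × 1 = 154.95
  [4.5→7.5]: (123.4+35.7)/2 × 3 = 238.65
  [7.5→10.5]: (35.7+10.3)/2 × 3 = 69.0
  Sum = 1262.5 ng/mL·hr
Extrapolated tail: C_last / k_e = 10.3 / 0.414 = 24.879
AUC_0→∞ = 1262.5 + 24.879 = 1287.379 ng/mL·hr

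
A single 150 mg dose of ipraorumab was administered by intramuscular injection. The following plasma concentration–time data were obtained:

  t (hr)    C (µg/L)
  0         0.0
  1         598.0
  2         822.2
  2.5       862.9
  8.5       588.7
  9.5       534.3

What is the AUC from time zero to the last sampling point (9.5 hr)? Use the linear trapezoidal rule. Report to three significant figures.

Trapezoidal AUC_0→9.5:
  [0→1]: (0.0+598.0)/2 × 1 = 299.0
  [1→2]: (598.0+822.2)/2 × 1 = 710.1
  [2→2.5]: (822.2+862.9)/2 × 0.5 = 421.275
  [2.5→8.5]: (862.9+588.7)/2 × 6 = 4354.8
  [8.5→9.5]: (588.7+534.3)/2 × 1 = 561.5
  Sum = 6346.675 µg/L·hr

AUC = 6350 µg/L·hr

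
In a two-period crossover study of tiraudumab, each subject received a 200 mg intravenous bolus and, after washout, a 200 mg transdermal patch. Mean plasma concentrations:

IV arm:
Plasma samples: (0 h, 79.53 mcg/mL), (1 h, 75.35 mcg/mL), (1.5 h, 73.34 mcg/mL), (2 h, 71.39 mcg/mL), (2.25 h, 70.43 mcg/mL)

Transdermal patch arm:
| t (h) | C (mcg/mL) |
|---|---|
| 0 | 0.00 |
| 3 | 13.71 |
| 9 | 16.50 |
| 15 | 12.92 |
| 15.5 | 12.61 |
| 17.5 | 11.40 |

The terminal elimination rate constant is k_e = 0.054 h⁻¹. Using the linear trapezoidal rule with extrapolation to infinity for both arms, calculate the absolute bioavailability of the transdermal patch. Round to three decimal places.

F = 0.299

Trapezoidal AUC_0→2.25 (IV):
  [0→1]: (79.53+75.35)/2 × 1 = 77.44
  [1→1.5]: (75.35+73.34)/2 × 0.5 = 37.1725
  [1.5→2]: (73.34+71.39)/2 × 0.5 = 36.1825
  [2→2.25]: (71.39+70.43)/2 × 0.25 = 17.7275
  Sum = 168.5225 mcg/mL·h
IV tail: 70.43/0.054 = 1304.259; AUC_iv,0→∞ = 168.5225 + 1304.259 = 1472.7815 mcg/mL·h
Trapezoidal AUC_0→17.5 (transdermal patch):
  [0→3]: (0.00+13.71)/2 × 3 = 20.565
  [3→9]: (13.71+16.50)/2 × 6 = 90.63
  [9→15]: (16.50+12.92)/2 × 6 = 88.26
  [15→15.5]: (12.92+12.61)/2 × 0.5 = 6.3825
  [15.5→17.5]: (12.61+11.40)/2 × 2 = 24.01
  Sum = 229.8475 mcg/mL·h
transdermal patch tail: 11.40/0.054 = 211.111; AUC_ev,0→∞ = 229.8475 + 211.111 = 440.9585 mcg/mL·h
F = (AUC_ev/D_ev)/(AUC_iv/D_iv) = (440.9585/200)/(1472.7815/200) = 2.2047925/7.3639075 = 0.2994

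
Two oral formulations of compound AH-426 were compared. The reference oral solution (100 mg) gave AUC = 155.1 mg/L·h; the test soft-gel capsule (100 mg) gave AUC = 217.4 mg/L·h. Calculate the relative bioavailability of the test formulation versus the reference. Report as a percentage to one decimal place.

F_rel = 140.2%

F_rel = (AUC_test/D_test) / (AUC_ref/D_ref)
      = (217.4/100) / (155.1/100)
      = 2.174 / 1.551 = 1.4017 = 140.17%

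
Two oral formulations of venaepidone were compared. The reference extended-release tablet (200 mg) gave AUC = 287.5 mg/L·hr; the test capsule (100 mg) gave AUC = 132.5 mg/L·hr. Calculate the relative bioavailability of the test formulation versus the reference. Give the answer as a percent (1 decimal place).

F_rel = 92.2%

F_rel = (AUC_test/D_test) / (AUC_ref/D_ref)
      = (132.5/100) / (287.5/200)
      = 1.325 / 1.4375 = 0.9217 = 92.17%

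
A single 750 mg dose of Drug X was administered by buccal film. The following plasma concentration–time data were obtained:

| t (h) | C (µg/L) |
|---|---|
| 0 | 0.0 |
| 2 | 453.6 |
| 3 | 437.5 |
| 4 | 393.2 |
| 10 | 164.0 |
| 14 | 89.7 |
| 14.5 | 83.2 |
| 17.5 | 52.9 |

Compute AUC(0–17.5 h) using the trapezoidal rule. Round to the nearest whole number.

AUC = 3741 µg/L·h

Trapezoidal AUC_0→17.5:
  [0→2]: (0.0+453.6)/2 × 2 = 453.6
  [2→3]: (453.6+437.5)/2 × 1 = 445.55
  [3→4]: (437.5+393.2)/2 × 1 = 415.35
  [4→10]: (393.2+164.0)/2 × 6 = 1671.6
  [10→14]: (164.0+89.7)/2 × 4 = 507.4
  [14→14.5]: (89.7+83.2)/2 × 0.5 = 43.225
  [14.5→17.5]: (83.2+52.9)/2 × 3 = 204.15
  Sum = 3740.875 µg/L·h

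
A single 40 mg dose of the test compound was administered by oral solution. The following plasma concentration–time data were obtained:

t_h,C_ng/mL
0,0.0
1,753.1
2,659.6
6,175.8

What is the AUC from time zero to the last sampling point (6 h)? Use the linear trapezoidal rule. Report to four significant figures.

Trapezoidal AUC_0→6:
  [0→1]: (0.0+753.1)/2 × 1 = 376.55
  [1→2]: (753.1+659.6)/2 × 1 = 706.35
  [2→6]: (659.6+175.8)/2 × 4 = 1670.8
  Sum = 2753.7 ng/mL·h

AUC = 2754 ng/mL·h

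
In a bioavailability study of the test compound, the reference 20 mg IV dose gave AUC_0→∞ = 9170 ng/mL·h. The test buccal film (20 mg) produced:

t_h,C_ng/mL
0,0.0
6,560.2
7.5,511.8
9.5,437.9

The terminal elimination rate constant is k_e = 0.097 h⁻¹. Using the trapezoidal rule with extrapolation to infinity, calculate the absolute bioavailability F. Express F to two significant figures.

F = 0.87

Trapezoidal AUC_0→9.5 (buccal film):
  [0→6]: (0.0+560.2)/2 × 6 = 1680.6
  [6→7.5]: (560.2+511.8)/2 × 1.5 = 804.0
  [7.5→9.5]: (511.8+437.9)/2 × 2 = 949.7
  Sum = 3434.3 ng/mL·h
Tail: C_last/k_e = 437.9/0.097 = 4514.433
AUC_0→∞ (buccal film) = 3434.3 + 4514.433 = 7948.733 ng/mL·h
F = (AUC_ev/D_ev)/(AUC_iv/D_iv) = (7948.733/20)/(9170/20) = 397.43665/458.5 = 0.8668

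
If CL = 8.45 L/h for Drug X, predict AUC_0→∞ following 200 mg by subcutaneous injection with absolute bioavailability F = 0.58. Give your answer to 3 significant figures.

AUC_0→∞ = F × Dose / CL
        = 0.58 × 200 / 8.45 = 13.7278 mg/L·h

AUC = 13.7 mg/L·h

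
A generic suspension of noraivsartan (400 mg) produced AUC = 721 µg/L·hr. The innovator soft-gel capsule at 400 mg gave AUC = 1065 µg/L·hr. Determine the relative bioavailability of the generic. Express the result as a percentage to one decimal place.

F_rel = (AUC_test/D_test) / (AUC_ref/D_ref)
      = (721/400) / (1065/400)
      = 1.8025 / 2.6625 = 0.6770 = 67.70%

F_rel = 67.7%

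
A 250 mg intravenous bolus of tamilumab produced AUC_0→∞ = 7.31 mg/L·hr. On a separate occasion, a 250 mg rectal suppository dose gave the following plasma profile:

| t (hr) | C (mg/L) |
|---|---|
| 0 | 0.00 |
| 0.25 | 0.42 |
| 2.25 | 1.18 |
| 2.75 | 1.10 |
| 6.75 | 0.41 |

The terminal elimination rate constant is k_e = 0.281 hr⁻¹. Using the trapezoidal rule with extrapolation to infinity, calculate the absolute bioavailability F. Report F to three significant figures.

F = 0.917

Trapezoidal AUC_0→6.75 (rectal suppository):
  [0→0.25]: (0.00+0.42)/2 × 0.25 = 0.0525
  [0.25→2.25]: (0.42+1.18)/2 × 2 = 1.6
  [2.25→2.75]: (1.18+1.10)/2 × 0.5 = 0.57
  [2.75→6.75]: (1.10+0.41)/2 × 4 = 3.02
  Sum = 5.2425 mg/L·hr
Tail: C_last/k_e = 0.41/0.281 = 1.459
AUC_0→∞ (rectal suppository) = 5.2425 + 1.459 = 6.7015 mg/L·hr
F = (AUC_ev/D_ev)/(AUC_iv/D_iv) = (6.7015/250)/(7.31/250) = 0.026806/0.02924 = 0.9168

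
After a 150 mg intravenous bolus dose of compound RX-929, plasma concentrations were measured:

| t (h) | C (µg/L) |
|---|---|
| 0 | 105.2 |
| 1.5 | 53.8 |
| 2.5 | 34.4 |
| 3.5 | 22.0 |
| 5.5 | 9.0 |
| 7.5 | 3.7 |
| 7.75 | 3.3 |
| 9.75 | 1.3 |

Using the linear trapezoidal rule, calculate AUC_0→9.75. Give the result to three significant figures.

Trapezoidal AUC_0→9.75:
  [0→1.5]: (105.2+53.8)/2 × 1.5 = 119.25
  [1.5→2.5]: (53.8+34.4)/2 × 1 = 44.1
  [2.5→3.5]: (34.4+22.0)/2 × 1 = 28.2
  [3.5→5.5]: (22.0+9.0)/2 × 2 = 31.0
  [5.5→7.5]: (9.0+3.7)/2 × 2 = 12.7
  [7.5→7.75]: (3.7+3.3)/2 × 0.25 = 0.875
  [7.75→9.75]: (3.3+1.3)/2 × 2 = 4.6
  Sum = 240.725 µg/L·h

AUC = 241 µg/L·h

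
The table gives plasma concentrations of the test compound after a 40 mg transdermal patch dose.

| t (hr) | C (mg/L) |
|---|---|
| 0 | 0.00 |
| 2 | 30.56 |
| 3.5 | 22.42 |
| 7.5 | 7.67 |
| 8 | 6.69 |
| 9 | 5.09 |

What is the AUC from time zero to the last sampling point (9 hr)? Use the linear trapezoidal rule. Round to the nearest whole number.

Trapezoidal AUC_0→9:
  [0→2]: (0.00+30.56)/2 × 2 = 30.56
  [2→3.5]: (30.56+22.42)/2 × 1.5 = 39.735
  [3.5→7.5]: (22.42+7.67)/2 × 4 = 60.18
  [7.5→8]: (7.67+6.69)/2 × 0.5 = 3.59
  [8→9]: (6.69+5.09)/2 × 1 = 5.89
  Sum = 139.955 mg/L·hr

AUC = 140 mg/L·hr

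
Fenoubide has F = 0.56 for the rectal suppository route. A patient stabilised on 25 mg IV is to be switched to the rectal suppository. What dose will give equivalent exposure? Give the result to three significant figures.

For equal systemic exposure: F × D_ev = D_iv
D_ev = D_iv / F = 25 / 0.56 = 44.6429 mg

D_rectal = 44.6 mg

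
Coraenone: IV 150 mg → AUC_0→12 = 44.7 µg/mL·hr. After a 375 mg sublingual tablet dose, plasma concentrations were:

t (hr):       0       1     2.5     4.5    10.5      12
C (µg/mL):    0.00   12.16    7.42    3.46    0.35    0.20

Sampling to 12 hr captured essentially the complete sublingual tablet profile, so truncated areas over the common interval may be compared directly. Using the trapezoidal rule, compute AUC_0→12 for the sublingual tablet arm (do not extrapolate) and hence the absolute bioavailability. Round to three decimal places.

F = 0.389

Trapezoidal AUC_0→12 (sublingual tablet):
  [0→1]: (0.00+12.16)/2 × 1 = 6.08
  [1→2.5]: (12.16+7.42)/2 × 1.5 = 14.685
  [2.5→4.5]: (7.42+3.46)/2 × 2 = 10.88
  [4.5→10.5]: (3.46+0.35)/2 × 6 = 11.43
  [10.5→12]: (0.35+0.20)/2 × 1.5 = 0.4125
  Sum = 43.4875 µg/mL·hr
F = (AUC_ev/D_ev)/(AUC_iv/D_iv) = (43.4875/375)/(44.7/150) = 0.115967/0.298 = 0.3892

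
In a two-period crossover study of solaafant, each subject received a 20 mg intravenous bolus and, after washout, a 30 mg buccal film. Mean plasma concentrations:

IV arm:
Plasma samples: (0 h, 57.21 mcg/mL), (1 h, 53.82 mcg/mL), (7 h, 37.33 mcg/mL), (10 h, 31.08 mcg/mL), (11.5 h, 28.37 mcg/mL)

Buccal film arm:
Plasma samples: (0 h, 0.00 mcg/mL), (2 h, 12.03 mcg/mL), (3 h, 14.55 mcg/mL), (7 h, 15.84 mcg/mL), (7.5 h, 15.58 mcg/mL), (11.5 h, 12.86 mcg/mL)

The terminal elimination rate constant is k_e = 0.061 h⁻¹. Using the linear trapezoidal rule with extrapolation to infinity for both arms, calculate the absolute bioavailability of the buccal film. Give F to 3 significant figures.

F = 0.256

Trapezoidal AUC_0→11.5 (IV):
  [0→1]: (57.21+53.82)/2 × 1 = 55.515
  [1→7]: (53.82+37.33)/2 × 6 = 273.45
  [7→10]: (37.33+31.08)/2 × 3 = 102.615
  [10→11.5]: (31.08+28.37)/2 × 1.5 = 44.5875
  Sum = 476.1675 mcg/mL·h
IV tail: 28.37/0.061 = 465.082; AUC_iv,0→∞ = 476.1675 + 465.082 = 941.2495 mcg/mL·h
Trapezoidal AUC_0→11.5 (buccal film):
  [0→2]: (0.00+12.03)/2 × 2 = 12.03
  [2→3]: (12.03+14.55)/2 × 1 = 13.29
  [3→7]: (14.55+15.84)/2 × 4 = 60.78
  [7→7.5]: (15.84+15.58)/2 × 0.5 = 7.855
  [7.5→11.5]: (15.58+12.86)/2 × 4 = 56.88
  Sum = 150.835 mcg/mL·h
buccal film tail: 12.86/0.061 = 210.820; AUC_ev,0→∞ = 150.835 + 210.820 = 361.655 mcg/mL·h
F = (AUC_ev/D_ev)/(AUC_iv/D_iv) = (361.655/30)/(941.2495/20) = 12.0552/47.062475 = 0.2562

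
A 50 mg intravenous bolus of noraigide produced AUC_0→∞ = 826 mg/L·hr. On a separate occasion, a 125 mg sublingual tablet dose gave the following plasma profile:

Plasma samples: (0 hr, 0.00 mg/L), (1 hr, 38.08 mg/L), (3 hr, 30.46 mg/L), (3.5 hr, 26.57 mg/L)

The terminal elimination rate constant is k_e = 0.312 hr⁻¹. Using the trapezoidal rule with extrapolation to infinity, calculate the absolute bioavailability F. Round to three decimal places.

F = 0.091

Trapezoidal AUC_0→3.5 (sublingual tablet):
  [0→1]: (0.00+38.08)/2 × 1 = 19.04
  [1→3]: (38.08+30.46)/2 × 2 = 68.54
  [3→3.5]: (30.46+26.57)/2 × 0.5 = 14.2575
  Sum = 101.8375 mg/L·hr
Tail: C_last/k_e = 26.57/0.312 = 85.160
AUC_0→∞ (sublingual tablet) = 101.8375 + 85.160 = 186.9975 mg/L·hr
F = (AUC_ev/D_ev)/(AUC_iv/D_iv) = (186.9975/125)/(826/50) = 1.49598/16.52 = 0.0906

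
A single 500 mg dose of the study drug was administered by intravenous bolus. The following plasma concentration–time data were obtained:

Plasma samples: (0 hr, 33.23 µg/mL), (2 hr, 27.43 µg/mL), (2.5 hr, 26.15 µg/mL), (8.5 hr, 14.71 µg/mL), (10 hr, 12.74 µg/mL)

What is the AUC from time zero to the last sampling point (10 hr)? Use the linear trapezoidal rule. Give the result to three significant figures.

AUC = 217 µg/mL·hr

Trapezoidal AUC_0→10:
  [0→2]: (33.23+27.43)/2 × 2 = 60.66
  [2→2.5]: (27.43+26.15)/2 × 0.5 = 13.395
  [2.5→8.5]: (26.15+14.71)/2 × 6 = 122.58
  [8.5→10]: (14.71+12.74)/2 × 1.5 = 20.5875
  Sum = 217.2225 µg/mL·hr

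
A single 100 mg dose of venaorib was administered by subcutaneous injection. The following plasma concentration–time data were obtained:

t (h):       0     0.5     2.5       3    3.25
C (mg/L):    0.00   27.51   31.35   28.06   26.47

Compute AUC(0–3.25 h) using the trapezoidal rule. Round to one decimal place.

AUC = 87.4 mg/L·h

Trapezoidal AUC_0→3.25:
  [0→0.5]: (0.00+27.51)/2 × 0.5 = 6.8775
  [0.5→2.5]: (27.51+31.35)/2 × 2 = 58.86
  [2.5→3]: (31.35+28.06)/2 × 0.5 = 14.8525
  [3→3.25]: (28.06+26.47)/2 × 0.25 = 6.81625
  Sum = 87.40625 mg/L·h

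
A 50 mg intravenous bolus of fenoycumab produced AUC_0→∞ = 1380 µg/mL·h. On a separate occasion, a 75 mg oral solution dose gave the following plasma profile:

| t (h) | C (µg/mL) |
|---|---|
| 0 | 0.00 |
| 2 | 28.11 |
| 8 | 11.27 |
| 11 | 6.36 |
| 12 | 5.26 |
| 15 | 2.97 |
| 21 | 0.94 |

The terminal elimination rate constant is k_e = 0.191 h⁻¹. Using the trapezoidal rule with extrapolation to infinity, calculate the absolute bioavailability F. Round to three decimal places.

F = 0.100

Trapezoidal AUC_0→21 (oral solution):
  [0→2]: (0.00+28.11)/2 × 2 = 28.11
  [2→8]: (28.11+11.27)/2 × 6 = 118.14
  [8→11]: (11.27+6.36)/2 × 3 = 26.445
  [11→12]: (6.36+5.26)/2 × 1 = 5.81
  [12→15]: (5.26+2.97)/2 × 3 = 12.345
  [15→21]: (2.97+0.94)/2 × 6 = 11.73
  Sum = 202.58 µg/mL·h
Tail: C_last/k_e = 0.94/0.191 = 4.921
AUC_0→∞ (oral solution) = 202.58 + 4.921 = 207.501 µg/mL·h
F = (AUC_ev/D_ev)/(AUC_iv/D_iv) = (207.501/75)/(1380/50) = 2.76668/27.6 = 0.1002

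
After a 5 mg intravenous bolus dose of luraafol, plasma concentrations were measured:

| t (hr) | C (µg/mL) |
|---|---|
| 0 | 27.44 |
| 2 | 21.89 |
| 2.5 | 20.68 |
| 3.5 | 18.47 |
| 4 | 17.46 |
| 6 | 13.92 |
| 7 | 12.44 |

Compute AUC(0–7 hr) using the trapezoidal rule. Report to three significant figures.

Trapezoidal AUC_0→7:
  [0→2]: (27.44+21.89)/2 × 2 = 49.33
  [2→2.5]: (21.89+20.68)/2 × 0.5 = 10.6425
  [2.5→3.5]: (20.68+18.47)/2 × 1 = 19.575
  [3.5→4]: (18.47+17.46)/2 × 0.5 = 8.9825
  [4→6]: (17.46+13.92)/2 × 2 = 31.38
  [6→7]: (13.92+12.44)/2 × 1 = 13.18
  Sum = 133.09 µg/mL·hr

AUC = 133 µg/mL·hr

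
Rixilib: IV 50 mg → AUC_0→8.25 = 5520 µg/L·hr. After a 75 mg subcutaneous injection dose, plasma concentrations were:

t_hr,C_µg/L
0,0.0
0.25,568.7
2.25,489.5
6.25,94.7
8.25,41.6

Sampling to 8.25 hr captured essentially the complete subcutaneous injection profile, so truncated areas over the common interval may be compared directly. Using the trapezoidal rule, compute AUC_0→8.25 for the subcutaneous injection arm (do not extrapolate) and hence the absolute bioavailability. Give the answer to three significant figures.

F = 0.294

Trapezoidal AUC_0→8.25 (subcutaneous injection):
  [0→0.25]: (0.0+568.7)/2 × 0.25 = 71.0875
  [0.25→2.25]: (568.7+489.5)/2 × 2 = 1058.2
  [2.25→6.25]: (489.5+94.7)/2 × 4 = 1168.4
  [6.25→8.25]: (94.7+41.6)/2 × 2 = 136.3
  Sum = 2433.9875 µg/L·hr
F = (AUC_ev/D_ev)/(AUC_iv/D_iv) = (2433.9875/75)/(5520/50) = 32.4532/110.4 = 0.2940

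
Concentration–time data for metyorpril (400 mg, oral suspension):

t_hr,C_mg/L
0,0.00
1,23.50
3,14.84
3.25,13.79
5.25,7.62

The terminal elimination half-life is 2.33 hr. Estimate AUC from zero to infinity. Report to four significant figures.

Trapezoidal AUC_0→5.25:
  [0→1]: (0.00+23.50)/2 × 1 = 11.75
  [1→3]: (23.50+14.84)/2 × 2 = 38.34
  [3→3.25]: (14.84+13.79)/2 × 0.25 = 3.57875
  [3.25→5.25]: (13.79+7.62)/2 × 2 = 21.41
  Sum = 75.07875 mg/L·hr
k_e = ln2 / t½ = 0.693147 / 2.33 = 0.2975 hr^-1
Extrapolated tail: C_last / k_e = 7.62 / 0.2975 = 25.613
AUC_0→∞ = 75.07875 + 25.613 = 100.69175 mg/L·hr

AUC = 100.7 mg/L·hr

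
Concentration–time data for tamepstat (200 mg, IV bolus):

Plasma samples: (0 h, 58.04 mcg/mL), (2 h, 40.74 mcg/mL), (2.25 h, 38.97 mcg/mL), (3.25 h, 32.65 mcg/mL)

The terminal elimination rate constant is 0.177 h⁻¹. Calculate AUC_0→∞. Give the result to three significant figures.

AUC = 329 mcg/mL·h

Trapezoidal AUC_0→3.25:
  [0→2]: (58.04+40.74)/2 × 2 = 98.78
  [2→2.25]: (40.74+38.97)/2 × 0.25 = 9.96375
  [2.25→3.25]: (38.97+32.65)/2 × 1 = 35.81
  Sum = 144.55375 mcg/mL·h
Extrapolated tail: C_last / k_e = 32.65 / 0.177 = 184.463
AUC_0→∞ = 144.55375 + 184.463 = 329.01675 mcg/mL·h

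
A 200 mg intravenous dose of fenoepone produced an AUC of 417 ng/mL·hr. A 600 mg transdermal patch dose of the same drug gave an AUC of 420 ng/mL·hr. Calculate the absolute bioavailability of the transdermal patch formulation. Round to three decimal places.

F = 0.336

F = (AUC_ev / D_ev) / (AUC_iv / D_iv)
  = (420/600) / (417/200)
  = 0.7 / 2.085 = 0.3357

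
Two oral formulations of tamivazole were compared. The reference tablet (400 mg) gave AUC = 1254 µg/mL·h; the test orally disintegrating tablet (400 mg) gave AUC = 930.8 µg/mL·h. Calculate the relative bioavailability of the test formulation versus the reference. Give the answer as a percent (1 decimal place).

F_rel = 74.2%

F_rel = (AUC_test/D_test) / (AUC_ref/D_ref)
      = (930.8/400) / (1254/400)
      = 2.327 / 3.135 = 0.7423 = 74.23%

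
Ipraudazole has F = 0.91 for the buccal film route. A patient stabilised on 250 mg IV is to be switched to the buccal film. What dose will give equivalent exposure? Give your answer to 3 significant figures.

For equal systemic exposure: F × D_ev = D_iv
D_ev = D_iv / F = 250 / 0.91 = 274.725 mg

D_buccal = 275 mg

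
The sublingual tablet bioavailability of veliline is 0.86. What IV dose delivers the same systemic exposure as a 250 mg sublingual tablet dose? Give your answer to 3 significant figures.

Systemic exposure from an extravascular dose = F × D_ev, so the equivalent IV dose is F × D_ev.
D_iv = F × D_ev = 0.86 × 250 = 215 mg

D_iv = 215 mg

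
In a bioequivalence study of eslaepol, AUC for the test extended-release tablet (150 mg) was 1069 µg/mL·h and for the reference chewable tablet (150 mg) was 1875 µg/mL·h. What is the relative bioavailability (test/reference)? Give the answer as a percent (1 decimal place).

F_rel = 57.0%

F_rel = (AUC_test/D_test) / (AUC_ref/D_ref)
      = (1069/150) / (1875/150)
      = 7.12667 / 12.5 = 0.5701 = 57.01%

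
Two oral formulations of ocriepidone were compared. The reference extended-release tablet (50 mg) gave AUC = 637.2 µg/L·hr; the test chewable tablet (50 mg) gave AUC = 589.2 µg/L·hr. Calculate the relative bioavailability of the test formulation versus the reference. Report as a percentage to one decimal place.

F_rel = 92.5%

F_rel = (AUC_test/D_test) / (AUC_ref/D_ref)
      = (589.2/50) / (637.2/50)
      = 11.784 / 12.744 = 0.9247 = 92.47%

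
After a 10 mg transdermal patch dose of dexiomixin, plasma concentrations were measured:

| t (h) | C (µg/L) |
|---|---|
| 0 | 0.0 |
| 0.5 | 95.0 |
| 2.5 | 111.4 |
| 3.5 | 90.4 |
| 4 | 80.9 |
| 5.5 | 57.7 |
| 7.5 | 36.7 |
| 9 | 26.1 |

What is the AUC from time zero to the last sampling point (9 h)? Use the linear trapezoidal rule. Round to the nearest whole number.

AUC = 619 µg/L·h

Trapezoidal AUC_0→9:
  [0→0.5]: (0.0+95.0)/2 × 0.5 = 23.75
  [0.5→2.5]: (95.0+111.4)/2 × 2 = 206.4
  [2.5→3.5]: (111.4+90.4)/2 × 1 = 100.9
  [3.5→4]: (90.4+80.9)/2 × 0.5 = 42.825
  [4→5.5]: (80.9+57.7)/2 × 1.5 = 103.95
  [5.5→7.5]: (57.7+36.7)/2 × 2 = 94.4
  [7.5→9]: (36.7+26.1)/2 × 1.5 = 47.1
  Sum = 619.325 µg/L·h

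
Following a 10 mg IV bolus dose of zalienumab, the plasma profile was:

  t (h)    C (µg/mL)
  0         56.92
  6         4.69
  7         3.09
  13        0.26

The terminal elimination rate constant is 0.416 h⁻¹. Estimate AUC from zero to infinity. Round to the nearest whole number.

AUC = 199 µg/mL·h

Trapezoidal AUC_0→13:
  [0→6]: (56.92+4.69)/2 × 6 = 184.83
  [6→7]: (4.69+3.09)/2 × 1 = 3.89
  [7→13]: (3.09+0.26)/2 × 6 = 10.05
  Sum = 198.77 µg/mL·h
Extrapolated tail: C_last / k_e = 0.26 / 0.416 = 0.625
AUC_0→∞ = 198.77 + 0.625 = 199.395 µg/mL·h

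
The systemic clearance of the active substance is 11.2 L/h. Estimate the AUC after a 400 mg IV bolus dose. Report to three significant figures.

AUC_0→∞ = Dose_iv / CL
        = 400 / 11.2 = 35.7143 mg/L·h

AUC = 35.7 mg/L·h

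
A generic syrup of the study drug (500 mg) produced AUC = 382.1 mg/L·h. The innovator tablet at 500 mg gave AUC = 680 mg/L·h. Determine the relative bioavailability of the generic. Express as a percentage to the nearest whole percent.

F_rel = 56%

F_rel = (AUC_test/D_test) / (AUC_ref/D_ref)
      = (382.1/500) / (680/500)
      = 0.7642 / 1.36 = 0.5619 = 56.19%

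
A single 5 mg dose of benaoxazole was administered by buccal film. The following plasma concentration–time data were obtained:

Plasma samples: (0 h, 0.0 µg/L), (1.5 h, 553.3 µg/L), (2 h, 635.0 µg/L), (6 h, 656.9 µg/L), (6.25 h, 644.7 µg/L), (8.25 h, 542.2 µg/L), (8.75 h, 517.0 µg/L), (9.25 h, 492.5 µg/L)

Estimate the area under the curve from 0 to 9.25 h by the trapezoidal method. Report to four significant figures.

Trapezoidal AUC_0→9.25:
  [0→1.5]: (0.0+553.3)/2 × 1.5 = 414.975
  [1.5→2]: (553.3+635.0)/2 × 0.5 = 297.075
  [2→6]: (635.0+656.9)/2 × 4 = 2583.8
  [6→6.25]: (656.9+644.7)/2 × 0.25 = 162.7
  [6.25→8.25]: (644.7+542.2)/2 × 2 = 1186.9
  [8.25→8.75]: (542.2+517.0)/2 × 0.5 = 264.8
  [8.75→9.25]: (517.0+492.5)/2 × 0.5 = 252.375
  Sum = 5162.625 µg/L·h

AUC = 5163 µg/L·h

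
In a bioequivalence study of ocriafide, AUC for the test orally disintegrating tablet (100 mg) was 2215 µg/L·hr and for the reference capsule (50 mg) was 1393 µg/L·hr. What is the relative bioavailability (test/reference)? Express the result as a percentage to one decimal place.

F_rel = 79.5%

F_rel = (AUC_test/D_test) / (AUC_ref/D_ref)
      = (2215/100) / (1393/50)
      = 22.15 / 27.86 = 0.7950 = 79.50%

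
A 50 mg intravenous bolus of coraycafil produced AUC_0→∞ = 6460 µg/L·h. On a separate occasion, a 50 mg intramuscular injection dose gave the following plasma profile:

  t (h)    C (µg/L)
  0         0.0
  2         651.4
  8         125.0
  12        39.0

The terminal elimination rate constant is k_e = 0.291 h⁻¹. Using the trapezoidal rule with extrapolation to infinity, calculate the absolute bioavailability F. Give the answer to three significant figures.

Trapezoidal AUC_0→12 (intramuscular injection):
  [0→2]: (0.0+651.4)/2 × 2 = 651.4
  [2→8]: (651.4+125.0)/2 × 6 = 2329.2
  [8→12]: (125.0+39.0)/2 × 4 = 328.0
  Sum = 3308.6 µg/L·h
Tail: C_last/k_e = 39.0/0.291 = 134.021
AUC_0→∞ (intramuscular injection) = 3308.6 + 134.021 = 3442.621 µg/L·h
F = (AUC_ev/D_ev)/(AUC_iv/D_iv) = (3442.621/50)/(6460/50) = 68.85242/129.2 = 0.5329

F = 0.533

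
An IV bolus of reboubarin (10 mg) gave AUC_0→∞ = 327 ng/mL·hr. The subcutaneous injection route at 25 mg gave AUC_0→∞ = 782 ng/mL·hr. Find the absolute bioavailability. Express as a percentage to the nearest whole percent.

F = (AUC_ev / D_ev) / (AUC_iv / D_iv)
  = (782/25) / (327/10)
  = 31.28 / 32.7 = 0.9566
  = 95.66%

F = 96%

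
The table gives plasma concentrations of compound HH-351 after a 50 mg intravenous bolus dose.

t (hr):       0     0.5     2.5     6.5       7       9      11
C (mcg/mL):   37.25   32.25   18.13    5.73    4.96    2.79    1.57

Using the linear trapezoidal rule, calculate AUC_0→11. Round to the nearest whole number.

Trapezoidal AUC_0→11:
  [0→0.5]: (37.25+32.25)/2 × 0.5 = 17.375
  [0.5→2.5]: (32.25+18.13)/2 × 2 = 50.38
  [2.5→6.5]: (18.13+5.73)/2 × 4 = 47.72
  [6.5→7]: (5.73+4.96)/2 × 0.5 = 2.6725
  [7→9]: (4.96+2.79)/2 × 2 = 7.75
  [9→11]: (2.79+1.57)/2 × 2 = 4.36
  Sum = 130.2575 mcg/mL·hr

AUC = 130 mcg/mL·hr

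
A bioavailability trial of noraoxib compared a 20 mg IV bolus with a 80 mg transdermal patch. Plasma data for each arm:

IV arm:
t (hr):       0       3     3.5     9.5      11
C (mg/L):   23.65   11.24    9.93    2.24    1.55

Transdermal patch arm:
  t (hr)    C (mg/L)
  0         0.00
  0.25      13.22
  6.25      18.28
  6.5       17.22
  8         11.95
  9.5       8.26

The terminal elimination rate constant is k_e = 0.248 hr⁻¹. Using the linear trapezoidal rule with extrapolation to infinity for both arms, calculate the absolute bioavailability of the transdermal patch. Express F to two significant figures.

F = 0.41

Trapezoidal AUC_0→11 (IV):
  [0→3]: (23.65+11.24)/2 × 3 = 52.335
  [3→3.5]: (11.24+9.93)/2 × 0.5 = 5.2925
  [3.5→9.5]: (9.93+2.24)/2 × 6 = 36.51
  [9.5→11]: (2.24+1.55)/2 × 1.5 = 2.8425
  Sum = 96.98 mg/L·hr
IV tail: 1.55/0.248 = 6.250; AUC_iv,0→∞ = 96.98 + 6.250 = 103.23 mg/L·hr
Trapezoidal AUC_0→9.5 (transdermal patch):
  [0→0.25]: (0.00+13.22)/2 × 0.25 = 1.6525
  [0.25→6.25]: (13.22+18.28)/2 × 6 = 94.5
  [6.25→6.5]: (18.28+17.22)/2 × 0.25 = 4.4375
  [6.5→8]: (17.22+11.95)/2 × 1.5 = 21.8775
  [8→9.5]: (11.95+8.26)/2 × 1.5 = 15.1575
  Sum = 137.625 mg/L·hr
transdermal patch tail: 8.26/0.248 = 33.306; AUC_ev,0→∞ = 137.625 + 33.306 = 170.931 mg/L·hr
F = (AUC_ev/D_ev)/(AUC_iv/D_iv) = (170.931/80)/(103.23/20) = 2.1366375/5.1615 = 0.4140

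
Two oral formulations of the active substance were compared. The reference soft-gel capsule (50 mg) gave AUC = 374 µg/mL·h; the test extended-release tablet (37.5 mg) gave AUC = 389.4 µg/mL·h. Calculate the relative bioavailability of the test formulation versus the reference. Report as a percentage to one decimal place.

F_rel = 138.8%

F_rel = (AUC_test/D_test) / (AUC_ref/D_ref)
      = (389.4/37.5) / (374/50)
      = 10.384 / 7.48 = 1.3882 = 138.82%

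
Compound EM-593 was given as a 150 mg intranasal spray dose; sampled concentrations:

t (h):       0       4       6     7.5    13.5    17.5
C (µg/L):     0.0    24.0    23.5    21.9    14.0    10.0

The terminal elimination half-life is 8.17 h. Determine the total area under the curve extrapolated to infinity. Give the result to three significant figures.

Trapezoidal AUC_0→17.5:
  [0→4]: (0.0+24.0)/2 × 4 = 48.0
  [4→6]: (24.0+23.5)/2 × 2 = 47.5
  [6→7.5]: (23.5+21.9)/2 × 1.5 = 34.05
  [7.5→13.5]: (21.9+14.0)/2 × 6 = 107.7
  [13.5→17.5]: (14.0+10.0)/2 × 4 = 48.0
  Sum = 285.25 µg/L·h
k_e = ln2 / t½ = 0.693147 / 8.17 = 0.0848 h^-1
Extrapolated tail: C_last / k_e = 10.0 / 0.0848 = 117.925
AUC_0→∞ = 285.25 + 117.925 = 403.175 µg/L·h

AUC = 403 µg/L·h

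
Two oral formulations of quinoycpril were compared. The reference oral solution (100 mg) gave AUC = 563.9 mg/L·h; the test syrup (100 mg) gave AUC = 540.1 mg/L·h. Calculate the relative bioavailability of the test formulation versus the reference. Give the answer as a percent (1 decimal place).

F_rel = (AUC_test/D_test) / (AUC_ref/D_ref)
      = (540.1/100) / (563.9/100)
      = 5.401 / 5.639 = 0.9578 = 95.78%

F_rel = 95.8%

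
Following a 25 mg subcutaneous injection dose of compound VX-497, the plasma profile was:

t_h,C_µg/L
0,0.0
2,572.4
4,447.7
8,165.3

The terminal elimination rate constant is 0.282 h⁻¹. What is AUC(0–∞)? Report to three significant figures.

Trapezoidal AUC_0→8:
  [0→2]: (0.0+572.4)/2 × 2 = 572.4
  [2→4]: (572.4+447.7)/2 × 2 = 1020.1
  [4→8]: (447.7+165.3)/2 × 4 = 1226.0
  Sum = 2818.5 µg/L·h
Extrapolated tail: C_last / k_e = 165.3 / 0.282 = 586.170
AUC_0→∞ = 2818.5 + 586.170 = 3404.67 µg/L·h

AUC = 3400 µg/L·h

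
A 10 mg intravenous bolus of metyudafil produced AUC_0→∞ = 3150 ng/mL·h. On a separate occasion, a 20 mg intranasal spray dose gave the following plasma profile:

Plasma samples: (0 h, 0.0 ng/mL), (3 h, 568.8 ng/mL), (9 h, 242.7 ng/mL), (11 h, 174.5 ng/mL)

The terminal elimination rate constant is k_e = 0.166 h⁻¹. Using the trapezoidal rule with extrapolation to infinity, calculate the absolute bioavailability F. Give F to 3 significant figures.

Trapezoidal AUC_0→11 (intranasal spray):
  [0→3]: (0.0+568.8)/2 × 3 = 853.2
  [3→9]: (568.8+242.7)/2 × 6 = 2434.5
  [9→11]: (242.7+174.5)/2 × 2 = 417.2
  Sum = 3704.9 ng/mL·h
Tail: C_last/k_e = 174.5/0.166 = 1051.205
AUC_0→∞ (intranasal spray) = 3704.9 + 1051.205 = 4756.105 ng/mL·h
F = (AUC_ev/D_ev)/(AUC_iv/D_iv) = (4756.105/20)/(3150/10) = 237.80525/315 = 0.7549

F = 0.755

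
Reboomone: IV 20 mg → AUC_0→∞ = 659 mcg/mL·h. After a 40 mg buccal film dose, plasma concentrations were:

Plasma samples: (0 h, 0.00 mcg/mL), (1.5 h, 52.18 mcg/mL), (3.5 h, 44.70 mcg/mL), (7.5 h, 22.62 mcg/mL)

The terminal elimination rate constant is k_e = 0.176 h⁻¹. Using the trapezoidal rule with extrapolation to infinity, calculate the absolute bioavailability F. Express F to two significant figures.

Trapezoidal AUC_0→7.5 (buccal film):
  [0→1.5]: (0.00+52.18)/2 × 1.5 = 39.135
  [1.5→3.5]: (52.18+44.70)/2 × 2 = 96.88
  [3.5→7.5]: (44.70+22.62)/2 × 4 = 134.64
  Sum = 270.655 mcg/mL·h
Tail: C_last/k_e = 22.62/0.176 = 128.523
AUC_0→∞ (buccal film) = 270.655 + 128.523 = 399.178 mcg/mL·h
F = (AUC_ev/D_ev)/(AUC_iv/D_iv) = (399.178/40)/(659/20) = 9.97945/32.95 = 0.3029

F = 0.30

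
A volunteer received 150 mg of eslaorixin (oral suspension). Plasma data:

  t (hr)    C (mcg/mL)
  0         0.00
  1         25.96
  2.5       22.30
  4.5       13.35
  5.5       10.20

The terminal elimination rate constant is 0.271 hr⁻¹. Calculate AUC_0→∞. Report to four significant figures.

Trapezoidal AUC_0→5.5:
  [0→1]: (0.00+25.96)/2 × 1 = 12.98
  [1→2.5]: (25.96+22.30)/2 × 1.5 = 36.195
  [2.5→4.5]: (22.30+13.35)/2 × 2 = 35.65
  [4.5→5.5]: (13.35+10.20)/2 × 1 = 11.775
  Sum = 96.6 mcg/mL·hr
Extrapolated tail: C_last / k_e = 10.20 / 0.271 = 37.638
AUC_0→∞ = 96.6 + 37.638 = 134.238 mcg/mL·hr

AUC = 134.2 mcg/mL·hr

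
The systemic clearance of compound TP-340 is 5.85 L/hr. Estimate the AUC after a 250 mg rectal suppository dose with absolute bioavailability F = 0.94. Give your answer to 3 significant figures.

AUC = 40.2 mg/L·hr

AUC_0→∞ = F × Dose / CL
        = 0.94 × 250 / 5.85 = 40.1709 mg/L·hr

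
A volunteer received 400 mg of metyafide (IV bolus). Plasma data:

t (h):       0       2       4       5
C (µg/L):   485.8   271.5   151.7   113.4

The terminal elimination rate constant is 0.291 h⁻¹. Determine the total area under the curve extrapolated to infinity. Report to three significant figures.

Trapezoidal AUC_0→5:
  [0→2]: (485.8+271.5)/2 × 2 = 757.3
  [2→4]: (271.5+151.7)/2 × 2 = 423.2
  [4→5]: (151.7+113.4)/2 × 1 = 132.55
  Sum = 1313.05 µg/L·h
Extrapolated tail: C_last / k_e = 113.4 / 0.291 = 389.691
AUC_0→∞ = 1313.05 + 389.691 = 1702.741 µg/L·h

AUC = 1700 µg/L·h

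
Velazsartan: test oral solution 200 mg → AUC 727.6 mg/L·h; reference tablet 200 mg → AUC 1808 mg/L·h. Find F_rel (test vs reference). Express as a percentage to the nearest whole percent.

F_rel = 40%

F_rel = (AUC_test/D_test) / (AUC_ref/D_ref)
      = (727.6/200) / (1808/200)
      = 3.638 / 9.04 = 0.4024 = 40.24%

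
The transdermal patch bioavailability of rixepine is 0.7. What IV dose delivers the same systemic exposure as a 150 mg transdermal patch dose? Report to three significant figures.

D_iv = 105 mg

Systemic exposure from an extravascular dose = F × D_ev, so the equivalent IV dose is F × D_ev.
D_iv = F × D_ev = 0.7 × 150 = 105 mg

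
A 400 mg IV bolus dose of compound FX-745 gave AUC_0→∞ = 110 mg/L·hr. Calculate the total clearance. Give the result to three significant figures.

CL = 3.64 L/hr

CL = Dose_iv / AUC_0→∞
   = 400 / 110 = 3.63636 L/hr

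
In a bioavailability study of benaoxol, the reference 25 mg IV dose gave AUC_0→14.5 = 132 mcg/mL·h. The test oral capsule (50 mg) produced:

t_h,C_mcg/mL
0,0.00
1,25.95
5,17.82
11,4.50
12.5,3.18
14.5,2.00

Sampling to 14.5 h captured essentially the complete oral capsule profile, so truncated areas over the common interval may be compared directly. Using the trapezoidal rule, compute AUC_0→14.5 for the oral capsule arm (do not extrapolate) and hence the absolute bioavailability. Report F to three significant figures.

Trapezoidal AUC_0→14.5 (oral capsule):
  [0→1]: (0.00+25.95)/2 × 1 = 12.975
  [1→5]: (25.95+17.82)/2 × 4 = 87.54
  [5→11]: (17.82+4.50)/2 × 6 = 66.96
  [11→12.5]: (4.50+3.18)/2 × 1.5 = 5.76
  [12.5→14.5]: (3.18+2.00)/2 × 2 = 5.18
  Sum = 178.415 mcg/mL·h
F = (AUC_ev/D_ev)/(AUC_iv/D_iv) = (178.415/50)/(132/25) = 3.5683/5.28 = 0.6758

F = 0.676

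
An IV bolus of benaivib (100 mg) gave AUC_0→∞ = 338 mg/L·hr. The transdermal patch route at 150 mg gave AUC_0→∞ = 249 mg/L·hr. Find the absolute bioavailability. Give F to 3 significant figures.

F = (AUC_ev / D_ev) / (AUC_iv / D_iv)
  = (249/150) / (338/100)
  = 1.66 / 3.38 = 0.4911

F = 0.491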